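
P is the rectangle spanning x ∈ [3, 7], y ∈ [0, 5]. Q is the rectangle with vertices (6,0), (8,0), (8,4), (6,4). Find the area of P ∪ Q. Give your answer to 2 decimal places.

24.00

By inclusion–exclusion:
Individual areas: |P| = 20, |Q| = 8.
|P∩Q|: x∈[6,7], y∈[0,4] → 1·4 = 4.
|P ∪ Q| = 28 − 4 = 24.00.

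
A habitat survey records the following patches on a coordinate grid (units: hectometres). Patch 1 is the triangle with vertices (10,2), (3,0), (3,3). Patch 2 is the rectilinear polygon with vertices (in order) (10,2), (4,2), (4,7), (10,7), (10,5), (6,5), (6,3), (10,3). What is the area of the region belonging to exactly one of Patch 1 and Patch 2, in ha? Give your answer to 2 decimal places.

27.36

|Patch 1| = 10.5, |Patch 2| = 22, |Patch 1∩Patch 2| = 2.5714.
|Patch 1 △ Patch 2| = |Patch 1| + |Patch 2| − 2·|Patch 1∩Patch 2| = 10.5 + 22 − 5.1429 = 27.36.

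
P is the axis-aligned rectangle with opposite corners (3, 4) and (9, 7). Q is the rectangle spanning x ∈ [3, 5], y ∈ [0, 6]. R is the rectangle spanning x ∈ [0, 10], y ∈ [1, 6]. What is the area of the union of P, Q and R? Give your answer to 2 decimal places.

58.00

By inclusion–exclusion:
Individual areas: |P| = 18, |Q| = 12, |R| = 50.
|P∩Q|: x∈[3,5], y∈[4,6] → 2·2 = 4.
|P∩R|: x∈[3,9], y∈[4,6] → 6·2 = 12.
|Q∩R|: x∈[3,5], y∈[1,6] → 2·5 = 10.
|P∩Q∩R| = 4.
|P ∪ Q ∪ R| = 80 − 26 + 4 = 58.00.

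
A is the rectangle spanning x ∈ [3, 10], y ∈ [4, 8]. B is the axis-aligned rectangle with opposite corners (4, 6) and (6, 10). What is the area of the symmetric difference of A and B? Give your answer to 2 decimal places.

|A∩B|: x∈[4,6], y∈[6,8] → 2·2 = 4.
|A △ B| = |A| + |B| − 2·|A∩B| = 28 + 8 − 8 = 28.00.

28.00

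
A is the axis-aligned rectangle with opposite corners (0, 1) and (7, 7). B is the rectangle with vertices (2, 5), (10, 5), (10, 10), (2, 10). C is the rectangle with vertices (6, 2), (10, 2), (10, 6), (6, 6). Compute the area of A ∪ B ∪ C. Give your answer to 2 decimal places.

81.00

By inclusion–exclusion:
Individual areas: |A| = 42, |B| = 40, |C| = 16.
|A∩B|: x∈[2,7], y∈[5,7] → 5·2 = 10.
|A∩C|: x∈[6,7], y∈[2,6] → 1·4 = 4.
|B∩C|: x∈[6,10], y∈[5,6] → 4·1 = 4.
|A∩B∩C| = 1.
|A ∪ B ∪ C| = 98 − 18 + 1 = 81.00.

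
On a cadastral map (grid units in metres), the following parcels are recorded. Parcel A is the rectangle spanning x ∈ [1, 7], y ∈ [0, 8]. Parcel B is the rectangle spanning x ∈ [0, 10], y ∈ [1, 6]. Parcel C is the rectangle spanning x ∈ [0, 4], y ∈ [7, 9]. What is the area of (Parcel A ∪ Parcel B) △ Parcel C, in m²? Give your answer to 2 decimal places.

|Parcel A ∪ Parcel B| = 68.
|(Parcel A ∪ Parcel B) ∩ Parcel C| = 3.
|(Parcel A ∪ Parcel B) △ Parcel C| = 68 + 8 − 6 = 70.00.

70.00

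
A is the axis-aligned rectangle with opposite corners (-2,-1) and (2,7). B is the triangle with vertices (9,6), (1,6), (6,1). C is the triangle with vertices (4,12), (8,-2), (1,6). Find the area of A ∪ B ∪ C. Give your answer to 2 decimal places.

By inclusion–exclusion:
Individual areas: |A| = 32, |B| = 20, |C| = 33.
|A∩B| = 0.5.
|A∩C| = 1.3214.
|B∩C| = 13.9055.
|A∩B∩C| = 0.5.
|A ∪ B ∪ C| = 85 − 15.727 + 0.5 = 69.77.

69.77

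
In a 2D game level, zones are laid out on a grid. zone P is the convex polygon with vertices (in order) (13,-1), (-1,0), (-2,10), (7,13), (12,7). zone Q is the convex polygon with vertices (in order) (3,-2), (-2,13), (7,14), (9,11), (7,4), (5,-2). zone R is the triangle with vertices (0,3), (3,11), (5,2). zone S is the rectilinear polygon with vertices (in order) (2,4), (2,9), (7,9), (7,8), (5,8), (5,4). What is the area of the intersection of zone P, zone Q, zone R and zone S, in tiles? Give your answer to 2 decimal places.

The intersection is the polygon with vertices (2.25,9), (3.444,9), (4.556,4), (2,4), (2,8.333).
By the shoelace formula its area is 9.92.

9.92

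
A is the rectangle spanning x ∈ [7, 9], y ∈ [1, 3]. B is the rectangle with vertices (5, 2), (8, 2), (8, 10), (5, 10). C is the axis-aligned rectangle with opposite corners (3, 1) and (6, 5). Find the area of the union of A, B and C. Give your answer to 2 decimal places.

By inclusion–exclusion:
Individual areas: |A| = 4, |B| = 24, |C| = 12.
|A∩B|: x∈[7,8], y∈[2,3] → 1·1 = 1.
|A∩C| = 0 (no overlap).
|B∩C|: x∈[5,6], y∈[2,5] → 1·3 = 3.
|A∩B∩C| = 0.
|A ∪ B ∪ C| = 40 − 4 + 0 = 36.00.

36.00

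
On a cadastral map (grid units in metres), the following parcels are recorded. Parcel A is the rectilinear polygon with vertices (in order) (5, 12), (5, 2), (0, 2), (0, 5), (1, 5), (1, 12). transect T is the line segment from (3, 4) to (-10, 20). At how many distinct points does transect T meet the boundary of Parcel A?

The segment meets the boundary at (1,6.462).

1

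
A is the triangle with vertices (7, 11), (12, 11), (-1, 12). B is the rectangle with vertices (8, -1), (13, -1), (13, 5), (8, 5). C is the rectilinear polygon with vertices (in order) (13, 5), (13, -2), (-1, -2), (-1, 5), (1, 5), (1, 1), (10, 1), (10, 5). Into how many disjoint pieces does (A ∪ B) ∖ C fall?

2

(A ∪ B) ∖ C splits into 2 disjoint pieces (area 2.5, area 8).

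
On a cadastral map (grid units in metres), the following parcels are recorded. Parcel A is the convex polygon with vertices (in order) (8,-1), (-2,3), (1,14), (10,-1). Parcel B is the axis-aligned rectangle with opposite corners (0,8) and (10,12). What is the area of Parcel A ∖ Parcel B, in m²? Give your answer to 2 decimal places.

|Parcel A| = 76, |Parcel A∩Parcel B| = 13.2212.
|Parcel A ∖ Parcel B| = |Parcel A| − |Parcel A∩Parcel B| = 76 − 13.2212 = 62.78.

62.78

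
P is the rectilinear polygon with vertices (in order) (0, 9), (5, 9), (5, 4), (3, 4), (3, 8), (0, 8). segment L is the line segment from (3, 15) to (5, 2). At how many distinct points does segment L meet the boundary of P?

The segment meets the boundary at (4.692,4), (3.923,9).

2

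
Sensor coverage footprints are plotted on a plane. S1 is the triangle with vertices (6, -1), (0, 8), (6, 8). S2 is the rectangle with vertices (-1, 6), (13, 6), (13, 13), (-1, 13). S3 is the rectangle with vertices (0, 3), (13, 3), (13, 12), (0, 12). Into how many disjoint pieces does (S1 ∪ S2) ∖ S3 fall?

(S1 ∪ S2) ∖ S3 splits into 2 disjoint pieces (area 20, area 5.3333).

2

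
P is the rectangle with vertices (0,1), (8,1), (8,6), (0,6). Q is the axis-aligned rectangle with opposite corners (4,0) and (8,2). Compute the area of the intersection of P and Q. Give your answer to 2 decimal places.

4.00

|P∩Q|: x∈[4,8], y∈[1,2] → 4·1 = 4.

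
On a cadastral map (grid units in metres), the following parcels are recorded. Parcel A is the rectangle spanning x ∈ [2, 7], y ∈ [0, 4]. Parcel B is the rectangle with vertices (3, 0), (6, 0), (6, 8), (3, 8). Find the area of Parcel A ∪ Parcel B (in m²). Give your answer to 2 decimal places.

By inclusion–exclusion:
Individual areas: |Parcel A| = 20, |Parcel B| = 24.
|Parcel A∩Parcel B|: x∈[3,6], y∈[0,4] → 3·4 = 12.
|Parcel A ∪ Parcel B| = 44 − 12 = 32.00.

32.00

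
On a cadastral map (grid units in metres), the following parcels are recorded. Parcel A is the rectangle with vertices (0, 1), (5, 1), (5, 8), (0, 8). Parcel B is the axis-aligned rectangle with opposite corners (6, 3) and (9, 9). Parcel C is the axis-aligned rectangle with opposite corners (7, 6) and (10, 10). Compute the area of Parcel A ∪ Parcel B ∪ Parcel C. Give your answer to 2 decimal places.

By inclusion–exclusion:
Individual areas: |Parcel A| = 35, |Parcel B| = 18, |Parcel C| = 12.
|Parcel A∩Parcel B| = 0 (no overlap).
|Parcel A∩Parcel C| = 0 (no overlap).
|Parcel B∩Parcel C|: x∈[7,9], y∈[6,9] → 2·3 = 6.
|Parcel A∩Parcel B∩Parcel C| = 0.
|Parcel A ∪ Parcel B ∪ Parcel C| = 65 − 6 + 0 = 59.00.

59.00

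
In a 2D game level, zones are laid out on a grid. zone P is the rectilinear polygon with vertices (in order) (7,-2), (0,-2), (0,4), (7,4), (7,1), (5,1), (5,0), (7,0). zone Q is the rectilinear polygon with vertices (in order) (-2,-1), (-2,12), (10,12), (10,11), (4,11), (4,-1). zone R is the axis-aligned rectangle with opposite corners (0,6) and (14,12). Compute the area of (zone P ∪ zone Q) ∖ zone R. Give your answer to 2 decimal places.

|zone P ∪ zone Q| = 104.
|(zone P ∪ zone Q) ∩ zone R| = 30.
|(zone P ∪ zone Q) ∖ zone R| = 104 − 30 = 74.00.

74.00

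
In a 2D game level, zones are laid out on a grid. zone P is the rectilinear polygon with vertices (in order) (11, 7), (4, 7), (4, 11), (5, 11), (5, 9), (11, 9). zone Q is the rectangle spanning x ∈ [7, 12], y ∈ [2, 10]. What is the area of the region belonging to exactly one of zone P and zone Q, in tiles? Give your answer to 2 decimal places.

|zone P| = 16, |zone Q| = 40, |zone P∩zone Q| = 8.
|zone P △ zone Q| = |zone P| + |zone Q| − 2·|zone P∩zone Q| = 16 + 40 − 16 = 40.00.

40.00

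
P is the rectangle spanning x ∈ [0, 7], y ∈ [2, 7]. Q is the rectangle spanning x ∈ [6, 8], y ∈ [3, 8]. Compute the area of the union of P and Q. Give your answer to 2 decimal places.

By inclusion–exclusion:
Individual areas: |P| = 35, |Q| = 10.
|P∩Q|: x∈[6,7], y∈[3,7] → 1·4 = 4.
|P ∪ Q| = 45 − 4 = 41.00.

41.00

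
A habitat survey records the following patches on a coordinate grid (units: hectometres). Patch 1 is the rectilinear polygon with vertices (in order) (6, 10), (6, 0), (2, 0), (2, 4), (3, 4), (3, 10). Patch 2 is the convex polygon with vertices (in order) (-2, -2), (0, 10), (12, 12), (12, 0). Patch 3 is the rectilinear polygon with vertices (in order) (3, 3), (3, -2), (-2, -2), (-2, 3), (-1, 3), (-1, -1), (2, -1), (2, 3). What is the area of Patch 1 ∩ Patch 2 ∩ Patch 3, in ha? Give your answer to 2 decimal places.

3.00

The intersection is the polygon with vertices (2,0), (2,3), (3,3), (3,0).
By the shoelace formula its area is 3.00.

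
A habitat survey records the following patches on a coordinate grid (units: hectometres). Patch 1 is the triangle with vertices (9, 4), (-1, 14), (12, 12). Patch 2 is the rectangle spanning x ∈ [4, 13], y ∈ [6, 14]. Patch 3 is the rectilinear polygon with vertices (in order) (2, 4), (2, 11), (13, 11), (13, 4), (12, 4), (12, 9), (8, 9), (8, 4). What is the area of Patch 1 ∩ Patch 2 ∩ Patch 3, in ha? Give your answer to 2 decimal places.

The intersection is the polygon with vertices (4,11), (11.625,11), (10.875,9), (8,9), (8,6), (7,6), (4,9).
By the shoelace formula its area is 22.00.

22.00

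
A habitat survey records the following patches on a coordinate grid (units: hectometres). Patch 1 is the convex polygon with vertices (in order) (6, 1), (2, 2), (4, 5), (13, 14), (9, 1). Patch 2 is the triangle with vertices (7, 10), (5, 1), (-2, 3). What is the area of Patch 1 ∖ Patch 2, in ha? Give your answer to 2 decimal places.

|Patch 1| = 53.5, |Patch 1∩Patch 2| = 11.1898.
|Patch 1 ∖ Patch 2| = |Patch 1| − |Patch 1∩Patch 2| = 53.5 − 11.1898 = 42.31.

42.31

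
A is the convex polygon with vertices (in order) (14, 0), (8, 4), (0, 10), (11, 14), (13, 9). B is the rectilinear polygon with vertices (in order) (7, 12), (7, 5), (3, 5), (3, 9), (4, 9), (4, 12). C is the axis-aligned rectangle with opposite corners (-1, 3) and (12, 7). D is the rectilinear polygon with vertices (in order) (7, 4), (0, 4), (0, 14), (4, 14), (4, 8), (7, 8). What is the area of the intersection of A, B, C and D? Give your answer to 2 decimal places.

3.33

The intersection is the polygon with vertices (6.667,5), (4,7), (7,7), (7,5).
By the shoelace formula its area is 3.33.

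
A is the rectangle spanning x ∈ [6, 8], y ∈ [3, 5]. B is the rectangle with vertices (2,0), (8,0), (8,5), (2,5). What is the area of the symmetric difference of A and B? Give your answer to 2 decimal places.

|A∩B|: x∈[6,8], y∈[3,5] → 2·2 = 4.
|A △ B| = |A| + |B| − 2·|A∩B| = 4 + 30 − 8 = 26.00.

26.00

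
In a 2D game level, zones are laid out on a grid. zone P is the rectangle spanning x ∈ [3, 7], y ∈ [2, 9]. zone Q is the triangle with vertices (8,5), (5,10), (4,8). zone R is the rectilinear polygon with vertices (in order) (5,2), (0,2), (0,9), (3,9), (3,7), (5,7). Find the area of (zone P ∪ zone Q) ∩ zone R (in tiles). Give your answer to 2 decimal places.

|zone P ∪ zone Q| = 29.0083.
|(zone P ∪ zone Q) ∩ zone R| = 10.00.

10.00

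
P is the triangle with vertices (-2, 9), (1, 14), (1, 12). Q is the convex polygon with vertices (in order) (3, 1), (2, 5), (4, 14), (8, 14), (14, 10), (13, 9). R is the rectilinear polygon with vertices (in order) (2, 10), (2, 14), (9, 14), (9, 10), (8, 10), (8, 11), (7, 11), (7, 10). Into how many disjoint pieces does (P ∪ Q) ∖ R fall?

(P ∪ Q) ∖ R splits into 2 disjoint pieces (area 3, area 64.0556).

2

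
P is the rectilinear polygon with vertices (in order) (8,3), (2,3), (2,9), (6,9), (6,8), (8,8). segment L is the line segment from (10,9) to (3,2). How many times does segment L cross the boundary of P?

The segment meets the boundary at (4,3), (8,7).

2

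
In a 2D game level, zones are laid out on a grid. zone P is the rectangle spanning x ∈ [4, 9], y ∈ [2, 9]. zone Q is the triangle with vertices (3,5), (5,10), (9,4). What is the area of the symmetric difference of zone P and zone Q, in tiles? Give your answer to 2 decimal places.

|zone P| = 35, |zone Q| = 16, |zone P∩zone Q| = 14.1333.
|zone P △ zone Q| = |zone P| + |zone Q| − 2·|zone P∩zone Q| = 35 + 16 − 28.2667 = 22.73.

22.73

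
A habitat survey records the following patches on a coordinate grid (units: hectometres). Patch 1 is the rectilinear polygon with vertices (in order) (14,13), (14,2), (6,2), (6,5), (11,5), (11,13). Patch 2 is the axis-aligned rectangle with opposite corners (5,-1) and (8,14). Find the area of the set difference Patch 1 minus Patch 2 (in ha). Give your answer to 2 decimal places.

42.00

|Patch 1| = 48, |Patch 1∩Patch 2| = 6.
|Patch 1 ∖ Patch 2| = |Patch 1| − |Patch 1∩Patch 2| = 48 − 6 = 42.00.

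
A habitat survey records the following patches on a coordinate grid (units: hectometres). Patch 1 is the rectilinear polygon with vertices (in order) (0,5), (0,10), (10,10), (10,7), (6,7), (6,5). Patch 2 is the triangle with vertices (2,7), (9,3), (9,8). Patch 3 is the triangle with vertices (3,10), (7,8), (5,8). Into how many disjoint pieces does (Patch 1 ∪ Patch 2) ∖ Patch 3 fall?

(Patch 1 ∪ Patch 2) ∖ Patch 3 is a single connected region.

1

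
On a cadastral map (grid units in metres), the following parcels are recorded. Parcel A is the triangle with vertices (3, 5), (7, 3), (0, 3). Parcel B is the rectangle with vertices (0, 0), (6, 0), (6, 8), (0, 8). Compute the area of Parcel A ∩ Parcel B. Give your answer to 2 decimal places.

The intersection is the polygon with vertices (6,3.5), (6,3), (0,3), (3,5).
By the shoelace formula its area is 6.75.

6.75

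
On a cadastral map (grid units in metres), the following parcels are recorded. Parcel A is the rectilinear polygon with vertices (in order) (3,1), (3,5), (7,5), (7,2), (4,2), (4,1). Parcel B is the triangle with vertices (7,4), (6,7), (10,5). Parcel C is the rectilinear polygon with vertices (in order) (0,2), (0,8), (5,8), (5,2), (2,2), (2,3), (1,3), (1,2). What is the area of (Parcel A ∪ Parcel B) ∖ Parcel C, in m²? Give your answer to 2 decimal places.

11.83

|Parcel A ∪ Parcel B| = 17.8333.
|(Parcel A ∪ Parcel B) ∩ Parcel C| = 6.
|(Parcel A ∪ Parcel B) ∖ Parcel C| = 17.8333 − 6 = 11.83.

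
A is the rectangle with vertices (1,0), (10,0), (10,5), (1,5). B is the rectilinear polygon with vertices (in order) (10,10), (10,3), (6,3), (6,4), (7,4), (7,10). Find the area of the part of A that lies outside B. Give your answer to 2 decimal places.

|A| = 45, |A∩B| = 7.
|A ∖ B| = |A| − |A∩B| = 45 − 7 = 38.00.

38.00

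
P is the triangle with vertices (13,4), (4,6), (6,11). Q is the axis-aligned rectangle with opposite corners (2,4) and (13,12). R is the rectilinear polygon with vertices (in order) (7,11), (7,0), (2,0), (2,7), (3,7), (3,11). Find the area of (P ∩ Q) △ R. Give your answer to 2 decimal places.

54.50

|P ∩ Q| = 24.5.
|(P ∩ Q) ∩ R| = 10.5.
|(P ∩ Q) △ R| = 24.5 + 51 − 21 = 54.50.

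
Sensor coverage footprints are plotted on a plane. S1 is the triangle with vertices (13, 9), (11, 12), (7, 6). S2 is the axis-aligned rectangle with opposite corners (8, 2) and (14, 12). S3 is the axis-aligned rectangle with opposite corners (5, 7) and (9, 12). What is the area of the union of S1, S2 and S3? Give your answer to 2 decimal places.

75.42

By inclusion–exclusion:
Individual areas: |S1| = 12, |S2| = 60, |S3| = 20.
|S1∩S2| = 11.5.
|S1∩S3| = 1.3333.
|S2∩S3|: x∈[8,9], y∈[7,12] → 1·5 = 5.
|S1∩S2∩S3| = 1.25.
|S1 ∪ S2 ∪ S3| = 92 − 17.8333 + 1.25 = 75.42.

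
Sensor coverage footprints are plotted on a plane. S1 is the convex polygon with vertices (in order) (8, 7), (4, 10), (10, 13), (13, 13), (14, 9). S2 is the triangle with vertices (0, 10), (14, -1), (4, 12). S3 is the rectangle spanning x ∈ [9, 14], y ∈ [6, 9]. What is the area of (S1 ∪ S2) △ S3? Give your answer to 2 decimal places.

77.14

|S1 ∪ S2| = 70.4747.
|(S1 ∪ S2) ∩ S3| = 4.1667.
|(S1 ∪ S2) △ S3| = 70.4747 + 15 − 8.3333 = 77.14.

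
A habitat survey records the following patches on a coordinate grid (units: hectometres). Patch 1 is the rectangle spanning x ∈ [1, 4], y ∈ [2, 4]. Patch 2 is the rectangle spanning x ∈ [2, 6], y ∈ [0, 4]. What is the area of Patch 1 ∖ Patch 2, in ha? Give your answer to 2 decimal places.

2.00

|Patch 1∩Patch 2|: x∈[2,4], y∈[2,4] → 2·2 = 4.
|Patch 1| = 6.
|Patch 1 ∖ Patch 2| = |Patch 1| − |Patch 1∩Patch 2| = 6 − 4 = 2.00.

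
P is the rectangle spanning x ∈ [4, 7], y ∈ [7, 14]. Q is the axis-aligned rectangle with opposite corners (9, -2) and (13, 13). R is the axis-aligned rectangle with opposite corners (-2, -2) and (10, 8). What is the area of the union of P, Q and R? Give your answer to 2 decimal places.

188.00

By inclusion–exclusion:
Individual areas: |P| = 21, |Q| = 60, |R| = 120.
|P∩Q| = 0 (no overlap).
|P∩R|: x∈[4,7], y∈[7,8] → 3·1 = 3.
|Q∩R|: x∈[9,10], y∈[-2,8] → 1·10 = 10.
|P∩Q∩R| = 0.
|P ∪ Q ∪ R| = 201 − 13 + 0 = 188.00.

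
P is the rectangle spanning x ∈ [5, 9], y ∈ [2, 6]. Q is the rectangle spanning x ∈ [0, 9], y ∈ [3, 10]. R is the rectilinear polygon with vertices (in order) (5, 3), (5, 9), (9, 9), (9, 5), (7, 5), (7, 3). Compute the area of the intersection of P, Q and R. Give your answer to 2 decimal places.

8.00

The intersection is the polygon with vertices (5,3), (5,6), (9,6), (9,5), (7,5), (7,3).
By the shoelace formula its area is 8.00.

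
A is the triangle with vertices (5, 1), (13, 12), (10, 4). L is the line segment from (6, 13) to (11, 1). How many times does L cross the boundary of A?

The segment meets the boundary at (9.8,3.88), (8.815,6.245).

2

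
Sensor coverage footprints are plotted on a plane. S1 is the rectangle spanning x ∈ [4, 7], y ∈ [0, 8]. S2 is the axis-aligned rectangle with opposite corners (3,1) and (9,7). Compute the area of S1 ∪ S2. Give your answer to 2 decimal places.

42.00

By inclusion–exclusion:
Individual areas: |S1| = 24, |S2| = 36.
|S1∩S2|: x∈[4,7], y∈[1,7] → 3·6 = 18.
|S1 ∪ S2| = 60 − 18 = 42.00.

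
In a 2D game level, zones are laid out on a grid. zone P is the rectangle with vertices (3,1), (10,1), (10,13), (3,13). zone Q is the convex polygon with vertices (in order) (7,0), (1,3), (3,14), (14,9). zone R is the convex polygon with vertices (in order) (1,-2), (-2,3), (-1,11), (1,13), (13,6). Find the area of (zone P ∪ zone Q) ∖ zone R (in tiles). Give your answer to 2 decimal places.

|zone P ∪ zone Q| = 112.411.
|(zone P ∪ zone Q) ∩ zone R| = 70.4791.
|(zone P ∪ zone Q) ∖ zone R| = 112.411 − 70.4791 = 41.93.

41.93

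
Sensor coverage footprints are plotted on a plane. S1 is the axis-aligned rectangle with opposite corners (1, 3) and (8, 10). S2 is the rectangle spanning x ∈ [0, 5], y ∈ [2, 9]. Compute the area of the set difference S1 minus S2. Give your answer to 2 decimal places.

25.00

|S1∩S2|: x∈[1,5], y∈[3,9] → 4·6 = 24.
|S1| = 49.
|S1 ∖ S2| = |S1| − |S1∩S2| = 49 − 24 = 25.00.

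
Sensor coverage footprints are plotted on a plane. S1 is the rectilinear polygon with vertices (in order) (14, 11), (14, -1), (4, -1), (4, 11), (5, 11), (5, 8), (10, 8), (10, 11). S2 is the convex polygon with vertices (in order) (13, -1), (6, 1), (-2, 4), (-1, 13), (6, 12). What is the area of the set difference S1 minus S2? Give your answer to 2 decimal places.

54.56

|S1| = 105, |S1∩S2| = 50.4423.
|S1 ∖ S2| = |S1| − |S1∩S2| = 105 − 50.4423 = 54.56.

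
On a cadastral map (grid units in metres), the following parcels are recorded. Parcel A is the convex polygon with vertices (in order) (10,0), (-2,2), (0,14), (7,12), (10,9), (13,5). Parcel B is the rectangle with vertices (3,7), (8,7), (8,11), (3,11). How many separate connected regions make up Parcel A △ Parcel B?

Parcel A △ Parcel B is a single connected region.

1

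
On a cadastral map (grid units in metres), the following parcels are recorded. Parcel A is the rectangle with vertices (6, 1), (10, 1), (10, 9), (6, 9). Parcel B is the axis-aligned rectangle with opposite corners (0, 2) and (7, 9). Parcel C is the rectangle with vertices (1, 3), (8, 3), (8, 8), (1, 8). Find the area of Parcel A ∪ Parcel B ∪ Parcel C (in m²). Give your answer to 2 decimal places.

74.00

By inclusion–exclusion:
Individual areas: |Parcel A| = 32, |Parcel B| = 49, |Parcel C| = 35.
|Parcel A∩Parcel B|: x∈[6,7], y∈[2,9] → 1·7 = 7.
|Parcel A∩Parcel C|: x∈[6,8], y∈[3,8] → 2·5 = 10.
|Parcel B∩Parcel C|: x∈[1,7], y∈[3,8] → 6·5 = 30.
|Parcel A∩Parcel B∩Parcel C| = 5.
|Parcel A ∪ Parcel B ∪ Parcel C| = 116 − 47 + 5 = 74.00.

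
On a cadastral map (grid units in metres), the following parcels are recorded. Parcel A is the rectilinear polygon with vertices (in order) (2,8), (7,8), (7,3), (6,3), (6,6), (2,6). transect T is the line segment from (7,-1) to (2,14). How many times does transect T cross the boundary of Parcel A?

The segment meets the boundary at (4,8), (4.667,6).

2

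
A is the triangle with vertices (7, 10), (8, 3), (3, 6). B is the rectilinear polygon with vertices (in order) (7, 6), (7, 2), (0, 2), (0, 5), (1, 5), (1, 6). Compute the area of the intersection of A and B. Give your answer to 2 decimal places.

4.80

The intersection is the polygon with vertices (3,6), (7,6), (7,3.6).
By the shoelace formula its area is 4.80.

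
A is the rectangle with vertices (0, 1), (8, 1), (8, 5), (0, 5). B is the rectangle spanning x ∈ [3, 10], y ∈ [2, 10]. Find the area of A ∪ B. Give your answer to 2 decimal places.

By inclusion–exclusion:
Individual areas: |A| = 32, |B| = 56.
|A∩B|: x∈[3,8], y∈[2,5] → 5·3 = 15.
|A ∪ B| = 88 − 15 = 73.00.

73.00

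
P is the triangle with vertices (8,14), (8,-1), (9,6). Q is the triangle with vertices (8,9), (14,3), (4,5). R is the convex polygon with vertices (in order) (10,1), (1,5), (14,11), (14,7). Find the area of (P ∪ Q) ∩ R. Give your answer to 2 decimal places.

|P ∪ Q| = 27.6635.
|(P ∪ Q) ∩ R| = 23.08.

23.08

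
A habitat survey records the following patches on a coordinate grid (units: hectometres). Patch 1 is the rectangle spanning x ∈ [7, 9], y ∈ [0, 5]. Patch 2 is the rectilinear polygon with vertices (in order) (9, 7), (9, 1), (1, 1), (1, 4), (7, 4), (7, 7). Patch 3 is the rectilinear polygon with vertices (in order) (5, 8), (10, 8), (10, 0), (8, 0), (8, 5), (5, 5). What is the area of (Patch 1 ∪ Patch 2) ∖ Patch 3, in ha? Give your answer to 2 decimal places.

23.00

|Patch 1 ∪ Patch 2| = 32.
|(Patch 1 ∪ Patch 2) ∩ Patch 3| = 9.
|(Patch 1 ∪ Patch 2) ∖ Patch 3| = 32 − 9 = 23.00.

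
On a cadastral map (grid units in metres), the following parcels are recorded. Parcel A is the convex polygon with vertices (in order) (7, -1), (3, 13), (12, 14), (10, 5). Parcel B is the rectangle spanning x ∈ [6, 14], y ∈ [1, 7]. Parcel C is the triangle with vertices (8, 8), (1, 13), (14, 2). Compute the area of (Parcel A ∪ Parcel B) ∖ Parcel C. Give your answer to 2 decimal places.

|Parcel A ∪ Parcel B| = 100.377.
|(Parcel A ∪ Parcel B) ∩ Parcel C| = 5.563.
|(Parcel A ∪ Parcel B) ∖ Parcel C| = 100.377 − 5.563 = 94.81.

94.81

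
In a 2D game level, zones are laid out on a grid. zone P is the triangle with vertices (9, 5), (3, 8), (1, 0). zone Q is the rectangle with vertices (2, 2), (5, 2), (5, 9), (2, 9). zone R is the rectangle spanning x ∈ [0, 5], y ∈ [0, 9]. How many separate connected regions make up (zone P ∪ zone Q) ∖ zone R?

1

(zone P ∪ zone Q) ∖ zone R is a single connected region.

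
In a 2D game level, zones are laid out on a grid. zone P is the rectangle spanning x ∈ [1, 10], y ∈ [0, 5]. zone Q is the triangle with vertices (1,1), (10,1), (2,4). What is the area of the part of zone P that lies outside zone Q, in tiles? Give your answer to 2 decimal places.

31.50

|zone P| = 45, |zone P∩zone Q| = 13.5.
|zone P ∖ zone Q| = |zone P| − |zone P∩zone Q| = 45 − 13.5 = 31.50.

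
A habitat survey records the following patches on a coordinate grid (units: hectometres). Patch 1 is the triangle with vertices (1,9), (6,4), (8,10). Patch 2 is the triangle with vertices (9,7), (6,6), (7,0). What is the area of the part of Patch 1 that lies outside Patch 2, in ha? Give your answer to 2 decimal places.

19.47

|Patch 1| = 20, |Patch 1∩Patch 2| = 0.5278.
|Patch 1 ∖ Patch 2| = |Patch 1| − |Patch 1∩Patch 2| = 20 − 0.5278 = 19.47.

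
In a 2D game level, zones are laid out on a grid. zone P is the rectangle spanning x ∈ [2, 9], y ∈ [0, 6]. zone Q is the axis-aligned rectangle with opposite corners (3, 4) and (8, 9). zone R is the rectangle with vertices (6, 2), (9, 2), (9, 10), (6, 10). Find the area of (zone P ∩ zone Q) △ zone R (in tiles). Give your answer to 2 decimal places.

|zone P ∩ zone Q| = 10.
|(zone P ∩ zone Q) ∩ zone R| = 4.
|(zone P ∩ zone Q) △ zone R| = 10 + 24 − 8 = 26.00.

26.00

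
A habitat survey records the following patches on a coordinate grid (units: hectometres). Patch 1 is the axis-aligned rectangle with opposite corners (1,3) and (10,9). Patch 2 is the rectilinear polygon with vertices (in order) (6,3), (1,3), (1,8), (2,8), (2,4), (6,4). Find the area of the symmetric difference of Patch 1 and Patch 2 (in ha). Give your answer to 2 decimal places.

45.00

|Patch 1| = 54, |Patch 2| = 9, |Patch 1∩Patch 2| = 9.
|Patch 1 △ Patch 2| = |Patch 1| + |Patch 2| − 2·|Patch 1∩Patch 2| = 54 + 9 − 18 = 45.00.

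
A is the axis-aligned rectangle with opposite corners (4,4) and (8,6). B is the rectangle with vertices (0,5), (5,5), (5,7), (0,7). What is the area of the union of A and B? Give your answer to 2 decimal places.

By inclusion–exclusion:
Individual areas: |A| = 8, |B| = 10.
|A∩B|: x∈[4,5], y∈[5,6] → 1·1 = 1.
|A ∪ B| = 18 − 1 = 17.00.

17.00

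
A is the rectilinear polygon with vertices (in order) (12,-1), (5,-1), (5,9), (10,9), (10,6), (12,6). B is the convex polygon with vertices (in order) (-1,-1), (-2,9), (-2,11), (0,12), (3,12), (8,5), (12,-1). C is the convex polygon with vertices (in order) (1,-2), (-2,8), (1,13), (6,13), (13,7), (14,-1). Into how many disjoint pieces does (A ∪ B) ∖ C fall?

(A ∪ B) ∖ C splits into 2 disjoint pieces (area 7.225, area 3.7571).

2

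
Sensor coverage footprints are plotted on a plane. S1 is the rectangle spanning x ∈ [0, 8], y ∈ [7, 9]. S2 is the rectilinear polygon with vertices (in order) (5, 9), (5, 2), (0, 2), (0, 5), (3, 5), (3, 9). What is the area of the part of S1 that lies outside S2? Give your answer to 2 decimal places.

12.00

|S1| = 16, |S1∩S2| = 4.
|S1 ∖ S2| = |S1| − |S1∩S2| = 16 − 4 = 12.00.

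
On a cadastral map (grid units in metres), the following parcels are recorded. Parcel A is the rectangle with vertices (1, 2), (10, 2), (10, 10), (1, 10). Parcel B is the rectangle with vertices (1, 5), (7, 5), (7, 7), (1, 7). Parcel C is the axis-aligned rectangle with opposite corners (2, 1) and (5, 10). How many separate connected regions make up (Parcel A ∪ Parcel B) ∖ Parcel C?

(Parcel A ∪ Parcel B) ∖ Parcel C splits into 2 disjoint pieces (area 8, area 40).

2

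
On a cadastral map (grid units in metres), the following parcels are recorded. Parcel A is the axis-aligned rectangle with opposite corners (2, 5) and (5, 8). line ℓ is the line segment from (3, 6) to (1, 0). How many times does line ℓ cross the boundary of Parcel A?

The segment meets the boundary at (2.667,5).

1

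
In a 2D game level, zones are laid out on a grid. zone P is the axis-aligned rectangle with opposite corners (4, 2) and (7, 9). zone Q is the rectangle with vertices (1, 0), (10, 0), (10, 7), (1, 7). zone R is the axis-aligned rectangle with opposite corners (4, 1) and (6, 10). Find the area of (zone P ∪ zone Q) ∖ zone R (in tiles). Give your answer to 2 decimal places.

|zone P ∪ zone Q| = 69.
|(zone P ∪ zone Q) ∩ zone R| = 16.
|(zone P ∪ zone Q) ∖ zone R| = 69 − 16 = 53.00.

53.00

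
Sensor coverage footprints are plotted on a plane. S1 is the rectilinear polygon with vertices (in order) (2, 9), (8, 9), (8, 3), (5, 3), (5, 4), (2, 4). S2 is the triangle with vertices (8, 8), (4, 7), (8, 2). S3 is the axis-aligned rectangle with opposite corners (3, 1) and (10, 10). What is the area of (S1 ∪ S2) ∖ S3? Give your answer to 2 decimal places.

|S1 ∪ S2| = 33.4.
|(S1 ∪ S2) ∩ S3| = 28.4.
|(S1 ∪ S2) ∖ S3| = 33.4 − 28.4 = 5.00.

5.00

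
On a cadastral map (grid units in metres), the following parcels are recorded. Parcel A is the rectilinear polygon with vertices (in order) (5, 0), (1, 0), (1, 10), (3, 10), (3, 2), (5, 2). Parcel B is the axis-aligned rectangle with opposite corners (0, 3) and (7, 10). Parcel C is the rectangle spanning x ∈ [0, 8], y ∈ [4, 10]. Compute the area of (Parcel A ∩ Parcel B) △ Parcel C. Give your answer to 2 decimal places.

38.00

|Parcel A ∩ Parcel B| = 14.
|(Parcel A ∩ Parcel B) ∩ Parcel C| = 12.
|(Parcel A ∩ Parcel B) △ Parcel C| = 14 + 48 − 24 = 38.00.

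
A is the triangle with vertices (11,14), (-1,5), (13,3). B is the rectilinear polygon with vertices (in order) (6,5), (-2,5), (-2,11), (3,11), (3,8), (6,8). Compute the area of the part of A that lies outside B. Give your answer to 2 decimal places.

60.00

|A| = 75, |A∩B| = 15.
|A ∖ B| = |A| − |A∩B| = 75 − 15 = 60.00.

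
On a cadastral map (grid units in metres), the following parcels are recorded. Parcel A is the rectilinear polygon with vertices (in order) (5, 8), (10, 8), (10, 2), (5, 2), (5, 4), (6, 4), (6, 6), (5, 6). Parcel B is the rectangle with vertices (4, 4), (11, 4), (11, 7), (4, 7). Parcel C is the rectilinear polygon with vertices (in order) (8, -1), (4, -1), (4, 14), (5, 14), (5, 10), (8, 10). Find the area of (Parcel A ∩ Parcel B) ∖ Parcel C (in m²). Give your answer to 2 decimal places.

6.00

|Parcel A ∩ Parcel B| = 13.
|(Parcel A ∩ Parcel B) ∩ Parcel C| = 7.
|(Parcel A ∩ Parcel B) ∖ Parcel C| = 13 − 7 = 6.00.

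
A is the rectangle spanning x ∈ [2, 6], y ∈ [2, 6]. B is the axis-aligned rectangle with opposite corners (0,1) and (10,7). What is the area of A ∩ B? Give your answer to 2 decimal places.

16.00

|A∩B|: x∈[2,6], y∈[2,6] → 4·4 = 16.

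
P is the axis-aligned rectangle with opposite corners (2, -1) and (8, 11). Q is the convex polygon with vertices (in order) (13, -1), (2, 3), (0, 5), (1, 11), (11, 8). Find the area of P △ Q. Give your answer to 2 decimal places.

|P| = 72, |Q| = 91, |P∩Q| = 47.3455.
|P △ Q| = |P| + |Q| − 2·|P∩Q| = 72 + 91 − 94.6909 = 68.31.

68.31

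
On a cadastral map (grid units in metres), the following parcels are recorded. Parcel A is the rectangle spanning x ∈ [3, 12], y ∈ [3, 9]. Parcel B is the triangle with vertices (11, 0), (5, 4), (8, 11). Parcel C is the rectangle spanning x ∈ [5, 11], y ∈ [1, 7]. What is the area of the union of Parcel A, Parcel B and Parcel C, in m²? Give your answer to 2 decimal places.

68.02

By inclusion–exclusion:
Individual areas: |Parcel A| = 54, |Parcel B| = 27, |Parcel C| = 36.
|Parcel A∩Parcel B| = 20.0747.
|Parcel A∩Parcel C|: x∈[5,11], y∈[3,7] → 6·4 = 24.
|Parcel B∩Parcel C| = 20.776.
|Parcel A∩Parcel B∩Parcel C| = 15.8669.
|Parcel A ∪ Parcel B ∪ Parcel C| = 117 − 64.8506 + 15.8669 = 68.02.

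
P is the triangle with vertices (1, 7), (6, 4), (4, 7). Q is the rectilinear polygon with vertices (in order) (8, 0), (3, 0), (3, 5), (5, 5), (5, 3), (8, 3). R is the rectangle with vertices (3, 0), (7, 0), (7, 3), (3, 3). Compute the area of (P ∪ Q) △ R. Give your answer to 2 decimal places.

|P ∪ Q| = 23.3667.
|(P ∪ Q) ∩ R| = 12.
|(P ∪ Q) △ R| = 23.3667 + 12 − 24 = 11.37.

11.37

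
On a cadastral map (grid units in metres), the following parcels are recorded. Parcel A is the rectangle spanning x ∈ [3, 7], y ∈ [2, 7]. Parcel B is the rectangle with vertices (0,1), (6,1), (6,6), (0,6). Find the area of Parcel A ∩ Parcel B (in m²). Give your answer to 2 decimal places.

|Parcel A∩Parcel B|: x∈[3,6], y∈[2,6] → 3·4 = 12.

12.00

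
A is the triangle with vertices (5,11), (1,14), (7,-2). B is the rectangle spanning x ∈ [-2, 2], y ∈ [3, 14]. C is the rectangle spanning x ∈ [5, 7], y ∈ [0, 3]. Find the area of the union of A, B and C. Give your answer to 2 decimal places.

69.72

By inclusion–exclusion:
Individual areas: |A| = 23, |B| = 44, |C| = 6.
|A∩B| = 0.9583.
|A∩C| = 2.3221.
|B∩C| = 0 (no overlap).
|A∩B∩C| = 0.
|A ∪ B ∪ C| = 73 − 3.2804 + 0 = 69.72.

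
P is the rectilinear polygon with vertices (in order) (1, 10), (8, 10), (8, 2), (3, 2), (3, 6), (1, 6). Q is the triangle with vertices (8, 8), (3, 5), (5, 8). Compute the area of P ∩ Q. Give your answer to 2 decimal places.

The intersection is the polygon with vertices (3,5), (5,8), (8,8).
By the shoelace formula its area is 4.50.

4.50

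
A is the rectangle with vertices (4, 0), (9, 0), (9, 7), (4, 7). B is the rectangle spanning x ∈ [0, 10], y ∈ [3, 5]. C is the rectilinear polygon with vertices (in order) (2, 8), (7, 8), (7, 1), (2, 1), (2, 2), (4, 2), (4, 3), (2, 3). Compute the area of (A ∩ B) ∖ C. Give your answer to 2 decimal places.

4.00

|A ∩ B| = 10.
|(A ∩ B) ∩ C| = 6.
|(A ∩ B) ∖ C| = 10 − 6 = 4.00.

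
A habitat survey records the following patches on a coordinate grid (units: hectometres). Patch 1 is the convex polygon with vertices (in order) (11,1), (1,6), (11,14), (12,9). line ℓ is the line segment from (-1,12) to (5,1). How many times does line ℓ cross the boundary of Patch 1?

2

The segment meets the boundary at (2.75,5.125), (1.886,6.709).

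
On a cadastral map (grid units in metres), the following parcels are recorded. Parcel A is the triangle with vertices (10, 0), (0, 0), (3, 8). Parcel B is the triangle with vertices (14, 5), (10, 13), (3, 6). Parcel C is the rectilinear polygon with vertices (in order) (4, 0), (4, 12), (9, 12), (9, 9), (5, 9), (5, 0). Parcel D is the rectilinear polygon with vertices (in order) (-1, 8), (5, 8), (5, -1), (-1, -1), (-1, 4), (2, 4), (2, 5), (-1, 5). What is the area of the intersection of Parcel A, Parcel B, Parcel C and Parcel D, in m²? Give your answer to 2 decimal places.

The intersection is the polygon with vertices (4,6.857), (4.901,5.827), (4,5.909).
By the shoelace formula its area is 0.43.

0.43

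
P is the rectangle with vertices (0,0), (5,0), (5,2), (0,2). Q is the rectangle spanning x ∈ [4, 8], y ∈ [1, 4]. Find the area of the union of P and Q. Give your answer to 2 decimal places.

21.00

By inclusion–exclusion:
Individual areas: |P| = 10, |Q| = 12.
|P∩Q|: x∈[4,5], y∈[1,2] → 1·1 = 1.
|P ∪ Q| = 22 − 1 = 21.00.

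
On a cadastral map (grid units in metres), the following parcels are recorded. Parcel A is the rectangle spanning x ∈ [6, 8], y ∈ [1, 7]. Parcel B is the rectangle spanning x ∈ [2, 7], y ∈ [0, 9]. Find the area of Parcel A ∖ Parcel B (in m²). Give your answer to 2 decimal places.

|Parcel A∩Parcel B|: x∈[6,7], y∈[1,7] → 1·6 = 6.
|Parcel A| = 12.
|Parcel A ∖ Parcel B| = |Parcel A| − |Parcel A∩Parcel B| = 12 − 6 = 6.00.

6.00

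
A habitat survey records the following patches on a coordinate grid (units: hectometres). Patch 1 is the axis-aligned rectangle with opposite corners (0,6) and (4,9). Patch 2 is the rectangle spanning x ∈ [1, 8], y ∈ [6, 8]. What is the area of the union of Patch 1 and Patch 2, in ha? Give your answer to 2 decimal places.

20.00

By inclusion–exclusion:
Individual areas: |Patch 1| = 12, |Patch 2| = 14.
|Patch 1∩Patch 2|: x∈[1,4], y∈[6,8] → 3·2 = 6.
|Patch 1 ∪ Patch 2| = 26 − 6 = 20.00.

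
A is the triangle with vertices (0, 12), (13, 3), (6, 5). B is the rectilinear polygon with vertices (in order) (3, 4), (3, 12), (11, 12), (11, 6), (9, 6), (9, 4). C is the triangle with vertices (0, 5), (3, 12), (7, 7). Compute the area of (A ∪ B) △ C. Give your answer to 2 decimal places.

60.24

|A ∪ B| = 65.3874.
|(A ∪ B) ∩ C| = 13.3229.
|(A ∪ B) △ C| = 65.3874 + 21.5 − 26.6457 = 60.24.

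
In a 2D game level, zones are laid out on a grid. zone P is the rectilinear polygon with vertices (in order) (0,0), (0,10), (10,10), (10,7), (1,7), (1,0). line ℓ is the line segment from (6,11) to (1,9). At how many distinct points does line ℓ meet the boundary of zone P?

1

The segment meets the boundary at (3.5,10).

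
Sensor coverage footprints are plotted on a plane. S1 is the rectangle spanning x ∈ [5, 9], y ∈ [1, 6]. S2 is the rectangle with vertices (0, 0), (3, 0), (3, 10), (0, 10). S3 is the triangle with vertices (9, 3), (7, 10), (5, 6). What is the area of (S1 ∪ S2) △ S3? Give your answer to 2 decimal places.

51.57

|S1 ∪ S2| = 50.
|(S1 ∪ S2) ∩ S3| = 4.7143.
|(S1 ∪ S2) △ S3| = 50 + 11 − 9.4286 = 51.57.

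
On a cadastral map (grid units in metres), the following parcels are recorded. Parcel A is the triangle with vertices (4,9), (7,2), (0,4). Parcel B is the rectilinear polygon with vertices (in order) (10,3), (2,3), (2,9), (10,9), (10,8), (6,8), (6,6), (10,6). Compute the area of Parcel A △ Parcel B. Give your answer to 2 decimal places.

|Parcel A| = 21.5, |Parcel B| = 40, |Parcel A∩Parcel B| = 16.8929.
|Parcel A △ Parcel B| = |Parcel A| + |Parcel B| − 2·|Parcel A∩Parcel B| = 21.5 + 40 − 33.7857 = 27.71.

27.71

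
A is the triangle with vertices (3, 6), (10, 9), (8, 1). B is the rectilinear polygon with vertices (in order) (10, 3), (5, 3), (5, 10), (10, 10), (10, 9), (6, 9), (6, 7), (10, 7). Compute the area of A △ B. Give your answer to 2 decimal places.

20.86

|A| = 25, |B| = 27, |A∩B| = 15.5714.
|A △ B| = |A| + |B| − 2·|A∩B| = 25 + 27 − 31.1429 = 20.86.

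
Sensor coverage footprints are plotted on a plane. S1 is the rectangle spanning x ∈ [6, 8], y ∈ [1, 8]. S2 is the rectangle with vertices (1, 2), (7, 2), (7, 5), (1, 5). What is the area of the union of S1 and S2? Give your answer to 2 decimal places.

By inclusion–exclusion:
Individual areas: |S1| = 14, |S2| = 18.
|S1∩S2|: x∈[6,7], y∈[2,5] → 1·3 = 3.
|S1 ∪ S2| = 32 − 3 = 29.00.

29.00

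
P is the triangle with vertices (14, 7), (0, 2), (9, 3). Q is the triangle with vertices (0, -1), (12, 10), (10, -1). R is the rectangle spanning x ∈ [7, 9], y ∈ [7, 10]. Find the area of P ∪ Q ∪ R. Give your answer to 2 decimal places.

65.22

By inclusion–exclusion:
Individual areas: |P| = 15.5, |Q| = 55, |R| = 6.
|P∩Q| = 11.2481.
|P∩R| = 0.
|Q∩R| = 0.0341.
|P∩Q∩R| = 0.
|P ∪ Q ∪ R| = 76.5 − 11.2822 + 0 = 65.22.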